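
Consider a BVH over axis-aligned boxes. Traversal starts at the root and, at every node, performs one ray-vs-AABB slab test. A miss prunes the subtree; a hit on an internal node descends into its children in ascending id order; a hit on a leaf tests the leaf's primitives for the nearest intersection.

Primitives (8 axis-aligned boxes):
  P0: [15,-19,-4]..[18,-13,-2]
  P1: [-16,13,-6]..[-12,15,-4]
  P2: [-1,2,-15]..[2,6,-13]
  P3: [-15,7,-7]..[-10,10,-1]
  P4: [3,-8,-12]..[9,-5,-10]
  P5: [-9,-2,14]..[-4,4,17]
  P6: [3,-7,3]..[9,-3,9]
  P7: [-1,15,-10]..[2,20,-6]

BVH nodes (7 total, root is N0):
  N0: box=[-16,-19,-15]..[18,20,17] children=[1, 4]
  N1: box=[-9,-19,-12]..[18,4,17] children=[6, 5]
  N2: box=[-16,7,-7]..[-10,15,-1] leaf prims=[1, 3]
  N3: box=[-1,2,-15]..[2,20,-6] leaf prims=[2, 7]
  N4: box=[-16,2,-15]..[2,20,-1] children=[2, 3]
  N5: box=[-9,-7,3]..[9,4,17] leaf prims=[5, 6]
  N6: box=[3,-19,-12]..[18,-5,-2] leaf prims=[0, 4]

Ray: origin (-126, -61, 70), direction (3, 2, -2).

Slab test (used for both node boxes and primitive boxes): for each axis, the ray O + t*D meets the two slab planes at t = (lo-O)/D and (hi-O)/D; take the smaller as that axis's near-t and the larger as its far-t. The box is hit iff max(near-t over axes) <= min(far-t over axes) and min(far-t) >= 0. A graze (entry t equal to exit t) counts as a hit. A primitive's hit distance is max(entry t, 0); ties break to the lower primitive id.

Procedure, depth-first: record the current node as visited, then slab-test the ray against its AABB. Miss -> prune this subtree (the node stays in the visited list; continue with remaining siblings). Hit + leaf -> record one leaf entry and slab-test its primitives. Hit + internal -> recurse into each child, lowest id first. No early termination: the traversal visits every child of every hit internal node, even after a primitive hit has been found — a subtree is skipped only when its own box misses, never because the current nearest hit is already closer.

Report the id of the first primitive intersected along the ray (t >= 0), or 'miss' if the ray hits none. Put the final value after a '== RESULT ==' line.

Walk:
N0 x:[110/3,48] y:[21,81/2] z:[53/2,85/2] -> hit [110/3,81/2], descend [1, 4]
  N1 x:[39,48] y:[21,65/2] z:[53/2,41] -> miss, prune
  N4 x:[110/3,128/3] y:[63/2,81/2] z:[71/2,85/2] -> hit [110/3,81/2], descend [2, 3]
    N2 x:[110/3,116/3] y:[34,38] z:[71/2,77/2] -> hit [110/3,38] leaf, test {P1@t=37, P3(miss)}
    N3 x:[125/3,128/3] y:[63/2,81/2] z:[38,85/2] -> miss, prune

order=[0, 1, 4, 2, 3]  |boxes|=5  |leaves|=1  hit=P1

== RESULT ==
1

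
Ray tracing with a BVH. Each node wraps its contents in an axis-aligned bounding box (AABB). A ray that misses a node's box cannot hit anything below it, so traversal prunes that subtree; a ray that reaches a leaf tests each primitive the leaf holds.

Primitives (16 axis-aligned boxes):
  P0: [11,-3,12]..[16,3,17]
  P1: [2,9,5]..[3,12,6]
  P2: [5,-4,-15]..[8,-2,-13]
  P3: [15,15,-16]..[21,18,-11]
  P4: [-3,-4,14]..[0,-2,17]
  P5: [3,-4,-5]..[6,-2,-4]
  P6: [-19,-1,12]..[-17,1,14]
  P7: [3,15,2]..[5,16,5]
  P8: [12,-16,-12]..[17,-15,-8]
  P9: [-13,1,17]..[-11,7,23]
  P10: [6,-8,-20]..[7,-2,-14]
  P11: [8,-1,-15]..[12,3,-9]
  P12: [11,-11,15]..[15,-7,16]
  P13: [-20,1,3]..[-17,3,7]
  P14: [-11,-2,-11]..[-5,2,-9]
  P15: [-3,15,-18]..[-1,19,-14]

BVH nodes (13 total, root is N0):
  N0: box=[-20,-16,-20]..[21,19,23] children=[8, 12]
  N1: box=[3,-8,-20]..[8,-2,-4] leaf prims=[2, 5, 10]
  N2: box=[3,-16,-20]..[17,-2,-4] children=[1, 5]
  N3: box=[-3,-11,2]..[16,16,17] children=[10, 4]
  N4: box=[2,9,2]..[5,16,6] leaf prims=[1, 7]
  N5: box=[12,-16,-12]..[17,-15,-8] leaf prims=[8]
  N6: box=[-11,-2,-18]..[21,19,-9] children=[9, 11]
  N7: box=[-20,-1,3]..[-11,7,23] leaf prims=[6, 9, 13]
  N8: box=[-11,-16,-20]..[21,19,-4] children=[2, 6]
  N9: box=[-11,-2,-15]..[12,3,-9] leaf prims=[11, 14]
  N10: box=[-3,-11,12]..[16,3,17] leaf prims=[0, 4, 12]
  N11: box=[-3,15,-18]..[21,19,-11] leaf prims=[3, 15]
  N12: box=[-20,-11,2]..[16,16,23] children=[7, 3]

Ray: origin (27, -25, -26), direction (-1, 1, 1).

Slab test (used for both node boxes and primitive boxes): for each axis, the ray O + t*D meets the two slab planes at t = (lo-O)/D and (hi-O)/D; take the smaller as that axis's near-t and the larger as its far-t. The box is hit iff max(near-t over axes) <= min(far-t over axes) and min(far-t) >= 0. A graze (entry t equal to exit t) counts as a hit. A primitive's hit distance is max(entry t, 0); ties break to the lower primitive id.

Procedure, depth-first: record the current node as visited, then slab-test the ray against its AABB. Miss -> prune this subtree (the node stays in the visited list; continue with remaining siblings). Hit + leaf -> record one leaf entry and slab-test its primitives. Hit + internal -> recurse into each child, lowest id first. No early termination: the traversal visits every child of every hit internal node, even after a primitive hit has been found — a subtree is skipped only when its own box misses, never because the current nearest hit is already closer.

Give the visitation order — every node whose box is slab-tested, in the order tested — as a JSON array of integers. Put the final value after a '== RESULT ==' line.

Trace the traversal:
N0 x:[6,47] y:[9,44] z:[6,49] -> hit [9,44], descend [8, 12]
  N8 x:[6,38] y:[9,44] z:[6,22] -> hit [9,22], descend [2, 6]
    N2 x:[10,24] y:[9,23] z:[6,22] -> hit [10,22], descend [1, 5]
      N1 x:[19,24] y:[17,23] z:[6,22] -> hit [19,22] leaf, test {P2(miss), P5@t=21, P10(miss)}
      N5 x:[10,15] y:[9,10] z:[14,18] -> miss, prune
    N6 x:[6,38] y:[23,44] z:[8,17] -> miss, prune
  N12 x:[11,47] y:[14,41] z:[28,49] -> hit [28,41], descend [3, 7]
    N3 x:[11,30] y:[14,41] z:[28,43] -> hit [28,30], descend [4, 10]
      N4 x:[22,25] y:[34,41] z:[28,32] -> miss, prune
      N10 x:[11,30] y:[14,28] z:[38,43] -> miss, prune
    N7 x:[38,47] y:[24,32] z:[29,49] -> miss, prune

order=[0, 8, 2, 1, 5, 6, 12, 3, 4, 10, 7]  |boxes|=11  |leaves|=1  hit=P5

== RESULT ==
[0, 8, 2, 1, 5, 6, 12, 3, 4, 10, 7]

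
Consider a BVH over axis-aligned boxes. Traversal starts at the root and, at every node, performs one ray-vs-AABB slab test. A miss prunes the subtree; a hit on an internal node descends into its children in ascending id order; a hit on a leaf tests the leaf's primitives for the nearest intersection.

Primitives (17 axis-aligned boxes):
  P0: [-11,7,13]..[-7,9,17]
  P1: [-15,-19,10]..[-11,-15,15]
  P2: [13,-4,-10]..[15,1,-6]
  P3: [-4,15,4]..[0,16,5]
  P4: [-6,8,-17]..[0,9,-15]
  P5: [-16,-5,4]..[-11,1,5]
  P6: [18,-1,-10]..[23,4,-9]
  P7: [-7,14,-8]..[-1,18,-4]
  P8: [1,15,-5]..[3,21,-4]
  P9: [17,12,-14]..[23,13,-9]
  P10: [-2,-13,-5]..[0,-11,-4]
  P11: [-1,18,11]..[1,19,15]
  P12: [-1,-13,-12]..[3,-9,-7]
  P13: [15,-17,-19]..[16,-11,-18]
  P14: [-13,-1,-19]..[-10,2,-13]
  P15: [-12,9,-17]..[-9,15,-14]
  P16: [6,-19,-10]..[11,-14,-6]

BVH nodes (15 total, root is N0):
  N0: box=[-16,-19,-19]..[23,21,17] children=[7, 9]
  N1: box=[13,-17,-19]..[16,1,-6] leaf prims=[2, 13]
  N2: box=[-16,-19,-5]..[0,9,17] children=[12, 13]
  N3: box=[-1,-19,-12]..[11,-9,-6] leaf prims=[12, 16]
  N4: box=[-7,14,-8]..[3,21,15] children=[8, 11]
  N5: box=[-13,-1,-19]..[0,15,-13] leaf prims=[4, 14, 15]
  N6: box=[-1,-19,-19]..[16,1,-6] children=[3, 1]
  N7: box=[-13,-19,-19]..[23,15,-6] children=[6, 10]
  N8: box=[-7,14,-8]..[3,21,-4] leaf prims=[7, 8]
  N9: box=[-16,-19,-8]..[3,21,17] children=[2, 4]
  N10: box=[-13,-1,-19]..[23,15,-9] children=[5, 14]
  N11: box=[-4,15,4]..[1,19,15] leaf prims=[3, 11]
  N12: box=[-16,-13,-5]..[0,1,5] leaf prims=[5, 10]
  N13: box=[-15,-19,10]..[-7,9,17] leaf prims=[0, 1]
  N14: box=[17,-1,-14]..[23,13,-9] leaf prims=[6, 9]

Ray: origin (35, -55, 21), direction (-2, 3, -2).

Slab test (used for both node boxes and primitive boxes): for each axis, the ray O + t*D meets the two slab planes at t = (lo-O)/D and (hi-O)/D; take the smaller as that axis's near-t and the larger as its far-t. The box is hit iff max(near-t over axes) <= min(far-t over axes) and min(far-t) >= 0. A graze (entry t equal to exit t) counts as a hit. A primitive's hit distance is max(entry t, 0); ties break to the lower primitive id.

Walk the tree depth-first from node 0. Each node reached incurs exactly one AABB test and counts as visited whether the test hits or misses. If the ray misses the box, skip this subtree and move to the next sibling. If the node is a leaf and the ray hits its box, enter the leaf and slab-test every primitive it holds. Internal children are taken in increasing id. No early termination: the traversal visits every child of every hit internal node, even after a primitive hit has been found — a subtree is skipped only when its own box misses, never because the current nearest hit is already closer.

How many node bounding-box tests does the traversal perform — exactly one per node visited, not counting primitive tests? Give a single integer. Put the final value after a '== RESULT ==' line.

Trace the traversal:
N0 x:[6,51/2] y:[12,76/3] z:[2,20] -> hit [12,20], descend [7, 9]
  N7 x:[6,24] y:[12,70/3] z:[27/2,20] -> hit [27/2,20], descend [6, 10]
    N6 x:[19/2,18] y:[12,56/3] z:[27/2,20] -> hit [27/2,18], descend [1, 3]
      N1 x:[19/2,11] y:[38/3,56/3] z:[27/2,20] -> miss, prune
      N3 x:[12,18] y:[12,46/3] z:[27/2,33/2] -> hit [27/2,46/3] leaf, test {P12(miss), P16@t=27/2}
    N10 x:[6,24] y:[18,70/3] z:[15,20] -> hit [18,20], descend [5, 14]
      N5 x:[35/2,24] y:[18,70/3] z:[17,20] -> hit [18,20] leaf, test {P4(miss), P14(miss), P15(miss)}
      N14 x:[6,9] y:[18,68/3] z:[15,35/2] -> miss, prune
  N9 x:[16,51/2] y:[12,76/3] z:[2,29/2] -> miss, prune

order=[0, 7, 6, 1, 3, 10, 5, 14, 9]  |boxes|=9  |leaves|=2  hit=P16

== RESULT ==
9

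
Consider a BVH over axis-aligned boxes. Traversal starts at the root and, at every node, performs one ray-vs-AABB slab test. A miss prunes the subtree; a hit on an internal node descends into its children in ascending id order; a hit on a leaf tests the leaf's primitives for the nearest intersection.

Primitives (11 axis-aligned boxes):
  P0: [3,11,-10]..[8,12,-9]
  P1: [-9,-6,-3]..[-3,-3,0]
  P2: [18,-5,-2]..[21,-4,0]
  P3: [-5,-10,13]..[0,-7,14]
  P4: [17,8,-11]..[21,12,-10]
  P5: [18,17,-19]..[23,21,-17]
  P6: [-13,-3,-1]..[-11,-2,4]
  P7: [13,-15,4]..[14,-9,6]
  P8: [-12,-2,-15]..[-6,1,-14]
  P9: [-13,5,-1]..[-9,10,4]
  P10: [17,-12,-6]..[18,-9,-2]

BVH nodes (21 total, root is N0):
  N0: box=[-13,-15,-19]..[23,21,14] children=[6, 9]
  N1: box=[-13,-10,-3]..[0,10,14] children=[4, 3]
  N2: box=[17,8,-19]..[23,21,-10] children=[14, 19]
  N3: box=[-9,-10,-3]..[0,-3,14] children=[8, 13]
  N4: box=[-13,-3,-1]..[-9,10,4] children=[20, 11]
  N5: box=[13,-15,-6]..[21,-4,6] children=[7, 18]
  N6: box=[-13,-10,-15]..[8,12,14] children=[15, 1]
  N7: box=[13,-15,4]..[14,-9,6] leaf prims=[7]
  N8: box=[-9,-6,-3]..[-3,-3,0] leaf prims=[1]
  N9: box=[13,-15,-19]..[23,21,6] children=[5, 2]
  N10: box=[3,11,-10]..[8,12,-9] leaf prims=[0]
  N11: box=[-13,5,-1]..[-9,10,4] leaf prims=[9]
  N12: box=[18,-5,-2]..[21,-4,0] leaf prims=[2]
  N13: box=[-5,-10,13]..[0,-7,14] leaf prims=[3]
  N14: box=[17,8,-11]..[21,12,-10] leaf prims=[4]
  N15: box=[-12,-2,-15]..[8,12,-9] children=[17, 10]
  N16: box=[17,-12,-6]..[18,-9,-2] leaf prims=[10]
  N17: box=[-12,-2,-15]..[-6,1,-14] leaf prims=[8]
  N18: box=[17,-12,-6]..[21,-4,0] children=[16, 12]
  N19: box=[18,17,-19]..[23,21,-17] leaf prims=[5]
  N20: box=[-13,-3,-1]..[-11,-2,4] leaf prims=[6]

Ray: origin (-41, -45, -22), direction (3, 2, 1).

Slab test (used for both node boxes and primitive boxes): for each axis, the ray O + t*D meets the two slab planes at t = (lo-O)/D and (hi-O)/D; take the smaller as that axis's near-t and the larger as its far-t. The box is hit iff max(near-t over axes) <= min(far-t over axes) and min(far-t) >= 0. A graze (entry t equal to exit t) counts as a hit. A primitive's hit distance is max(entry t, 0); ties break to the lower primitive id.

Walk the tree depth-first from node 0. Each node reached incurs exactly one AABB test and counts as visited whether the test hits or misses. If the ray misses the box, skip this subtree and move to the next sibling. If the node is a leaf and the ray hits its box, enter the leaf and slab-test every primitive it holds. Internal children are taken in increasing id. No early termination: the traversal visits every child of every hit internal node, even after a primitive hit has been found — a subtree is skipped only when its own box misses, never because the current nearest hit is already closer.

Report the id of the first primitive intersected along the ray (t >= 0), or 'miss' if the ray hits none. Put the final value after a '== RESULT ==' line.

Trace the traversal:
N0 x:[28/3,64/3] y:[15,33] z:[3,36] -> hit [15,64/3], descend [6, 9]
  N6 x:[28/3,49/3] y:[35/2,57/2] z:[7,36] -> miss, prune
  N9 x:[18,64/3] y:[15,33] z:[3,28] -> hit [18,64/3], descend [2, 5]
    N2 x:[58/3,64/3] y:[53/2,33] z:[3,12] -> miss, prune
    N5 x:[18,62/3] y:[15,41/2] z:[16,28] -> hit [18,41/2], descend [7, 18]
      N7 x:[18,55/3] y:[15,18] z:[26,28] -> miss, prune
      N18 x:[58/3,62/3] y:[33/2,41/2] z:[16,22] -> hit [58/3,41/2], descend [12, 16]
        N12 x:[59/3,62/3] y:[20,41/2] z:[20,22] -> hit [20,41/2] leaf, test {P2@t=20}
        N16 x:[58/3,59/3] y:[33/2,18] z:[16,20] -> miss, prune

Summary -> nodes [0, 6, 9, 2, 5, 7, 18, 12, 16]; box-tests=9; leaf-entries=1; first=P2

== RESULT ==
2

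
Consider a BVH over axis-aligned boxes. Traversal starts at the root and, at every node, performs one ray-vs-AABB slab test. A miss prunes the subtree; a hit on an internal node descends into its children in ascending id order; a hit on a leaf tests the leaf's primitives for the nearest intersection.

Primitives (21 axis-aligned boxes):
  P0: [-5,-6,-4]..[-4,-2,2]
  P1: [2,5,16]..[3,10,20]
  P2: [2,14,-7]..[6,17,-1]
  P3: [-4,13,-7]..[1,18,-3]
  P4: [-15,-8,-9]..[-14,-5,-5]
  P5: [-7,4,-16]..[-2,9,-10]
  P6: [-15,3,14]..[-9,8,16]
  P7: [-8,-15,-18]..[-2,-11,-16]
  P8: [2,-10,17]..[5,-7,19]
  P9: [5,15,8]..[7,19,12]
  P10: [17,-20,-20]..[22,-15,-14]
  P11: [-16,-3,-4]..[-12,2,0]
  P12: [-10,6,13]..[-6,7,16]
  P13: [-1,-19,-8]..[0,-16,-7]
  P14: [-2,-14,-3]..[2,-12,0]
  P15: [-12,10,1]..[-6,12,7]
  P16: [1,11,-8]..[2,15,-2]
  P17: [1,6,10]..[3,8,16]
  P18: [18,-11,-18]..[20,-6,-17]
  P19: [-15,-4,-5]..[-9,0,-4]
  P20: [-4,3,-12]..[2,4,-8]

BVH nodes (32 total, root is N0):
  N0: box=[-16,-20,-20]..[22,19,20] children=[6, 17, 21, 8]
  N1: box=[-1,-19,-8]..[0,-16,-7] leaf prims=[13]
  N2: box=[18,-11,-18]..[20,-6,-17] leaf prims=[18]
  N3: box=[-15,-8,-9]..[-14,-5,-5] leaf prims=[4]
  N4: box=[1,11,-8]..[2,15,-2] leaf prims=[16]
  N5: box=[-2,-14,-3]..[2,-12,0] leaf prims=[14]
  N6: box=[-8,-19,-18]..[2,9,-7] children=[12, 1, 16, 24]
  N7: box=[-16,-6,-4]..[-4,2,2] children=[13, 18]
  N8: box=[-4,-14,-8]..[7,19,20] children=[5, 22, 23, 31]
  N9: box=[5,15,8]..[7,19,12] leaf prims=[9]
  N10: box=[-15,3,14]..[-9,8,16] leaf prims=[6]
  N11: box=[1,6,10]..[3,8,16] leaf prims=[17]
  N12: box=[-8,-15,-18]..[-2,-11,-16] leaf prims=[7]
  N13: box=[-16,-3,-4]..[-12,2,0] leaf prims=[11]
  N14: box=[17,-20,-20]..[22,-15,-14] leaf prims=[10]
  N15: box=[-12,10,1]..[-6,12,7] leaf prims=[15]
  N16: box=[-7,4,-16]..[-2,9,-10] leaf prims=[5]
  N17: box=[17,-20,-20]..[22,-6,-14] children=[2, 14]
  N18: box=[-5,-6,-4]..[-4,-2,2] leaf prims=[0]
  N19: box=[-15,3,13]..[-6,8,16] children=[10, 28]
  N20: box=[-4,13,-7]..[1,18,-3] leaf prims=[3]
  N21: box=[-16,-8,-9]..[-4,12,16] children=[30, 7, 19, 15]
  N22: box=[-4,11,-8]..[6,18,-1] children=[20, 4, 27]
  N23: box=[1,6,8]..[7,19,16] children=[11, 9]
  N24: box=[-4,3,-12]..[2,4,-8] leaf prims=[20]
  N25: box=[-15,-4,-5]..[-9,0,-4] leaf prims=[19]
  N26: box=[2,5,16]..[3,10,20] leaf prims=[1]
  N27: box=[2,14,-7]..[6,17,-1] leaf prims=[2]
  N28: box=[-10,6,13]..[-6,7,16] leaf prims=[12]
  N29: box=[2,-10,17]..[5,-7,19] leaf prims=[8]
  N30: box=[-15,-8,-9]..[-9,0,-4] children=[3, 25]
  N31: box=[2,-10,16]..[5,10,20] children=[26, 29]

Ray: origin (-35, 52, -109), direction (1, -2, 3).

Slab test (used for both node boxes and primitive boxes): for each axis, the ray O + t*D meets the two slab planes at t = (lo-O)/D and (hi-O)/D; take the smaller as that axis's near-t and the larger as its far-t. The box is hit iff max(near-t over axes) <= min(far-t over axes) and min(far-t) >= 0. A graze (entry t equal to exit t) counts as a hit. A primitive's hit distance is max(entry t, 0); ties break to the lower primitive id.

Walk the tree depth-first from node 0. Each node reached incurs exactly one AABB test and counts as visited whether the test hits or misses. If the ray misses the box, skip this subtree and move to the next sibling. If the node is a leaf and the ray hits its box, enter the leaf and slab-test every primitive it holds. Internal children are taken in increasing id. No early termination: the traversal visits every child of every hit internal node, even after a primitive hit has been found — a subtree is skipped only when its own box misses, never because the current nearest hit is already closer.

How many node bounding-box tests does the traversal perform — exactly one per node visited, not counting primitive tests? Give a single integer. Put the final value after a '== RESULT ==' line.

Traverse from the root:
N0 x:[19,57] y:[33/2,36] z:[89/3,43] -> hit [89/3,36], descend [6, 8, 17, 21]
  N6 x:[27,37] y:[43/2,71/2] z:[91/3,34] -> hit [91/3,34], descend [1, 12, 16, 24]
    N1 x:[34,35] y:[34,71/2] z:[101/3,34] -> hit [34,34] leaf, test {P13@t=34}
    N12 x:[27,33] y:[63/2,67/2] z:[91/3,31] -> miss, prune
    N16 x:[28,33] y:[43/2,24] z:[31,33] -> miss, prune
    N24 x:[31,37] y:[24,49/2] z:[97/3,101/3] -> miss, prune
  N8 x:[31,42] y:[33/2,33] z:[101/3,43] -> miss, prune
  N17 x:[52,57] y:[29,36] z:[89/3,95/3] -> miss, prune
  N21 x:[19,31] y:[20,30] z:[100/3,125/3] -> miss, prune

Visited [0, 6, 1, 12, 16, 24, 8, 17, 21]. Tests: 9 box, 1 leaf. Nearest: P13.

== RESULT ==
9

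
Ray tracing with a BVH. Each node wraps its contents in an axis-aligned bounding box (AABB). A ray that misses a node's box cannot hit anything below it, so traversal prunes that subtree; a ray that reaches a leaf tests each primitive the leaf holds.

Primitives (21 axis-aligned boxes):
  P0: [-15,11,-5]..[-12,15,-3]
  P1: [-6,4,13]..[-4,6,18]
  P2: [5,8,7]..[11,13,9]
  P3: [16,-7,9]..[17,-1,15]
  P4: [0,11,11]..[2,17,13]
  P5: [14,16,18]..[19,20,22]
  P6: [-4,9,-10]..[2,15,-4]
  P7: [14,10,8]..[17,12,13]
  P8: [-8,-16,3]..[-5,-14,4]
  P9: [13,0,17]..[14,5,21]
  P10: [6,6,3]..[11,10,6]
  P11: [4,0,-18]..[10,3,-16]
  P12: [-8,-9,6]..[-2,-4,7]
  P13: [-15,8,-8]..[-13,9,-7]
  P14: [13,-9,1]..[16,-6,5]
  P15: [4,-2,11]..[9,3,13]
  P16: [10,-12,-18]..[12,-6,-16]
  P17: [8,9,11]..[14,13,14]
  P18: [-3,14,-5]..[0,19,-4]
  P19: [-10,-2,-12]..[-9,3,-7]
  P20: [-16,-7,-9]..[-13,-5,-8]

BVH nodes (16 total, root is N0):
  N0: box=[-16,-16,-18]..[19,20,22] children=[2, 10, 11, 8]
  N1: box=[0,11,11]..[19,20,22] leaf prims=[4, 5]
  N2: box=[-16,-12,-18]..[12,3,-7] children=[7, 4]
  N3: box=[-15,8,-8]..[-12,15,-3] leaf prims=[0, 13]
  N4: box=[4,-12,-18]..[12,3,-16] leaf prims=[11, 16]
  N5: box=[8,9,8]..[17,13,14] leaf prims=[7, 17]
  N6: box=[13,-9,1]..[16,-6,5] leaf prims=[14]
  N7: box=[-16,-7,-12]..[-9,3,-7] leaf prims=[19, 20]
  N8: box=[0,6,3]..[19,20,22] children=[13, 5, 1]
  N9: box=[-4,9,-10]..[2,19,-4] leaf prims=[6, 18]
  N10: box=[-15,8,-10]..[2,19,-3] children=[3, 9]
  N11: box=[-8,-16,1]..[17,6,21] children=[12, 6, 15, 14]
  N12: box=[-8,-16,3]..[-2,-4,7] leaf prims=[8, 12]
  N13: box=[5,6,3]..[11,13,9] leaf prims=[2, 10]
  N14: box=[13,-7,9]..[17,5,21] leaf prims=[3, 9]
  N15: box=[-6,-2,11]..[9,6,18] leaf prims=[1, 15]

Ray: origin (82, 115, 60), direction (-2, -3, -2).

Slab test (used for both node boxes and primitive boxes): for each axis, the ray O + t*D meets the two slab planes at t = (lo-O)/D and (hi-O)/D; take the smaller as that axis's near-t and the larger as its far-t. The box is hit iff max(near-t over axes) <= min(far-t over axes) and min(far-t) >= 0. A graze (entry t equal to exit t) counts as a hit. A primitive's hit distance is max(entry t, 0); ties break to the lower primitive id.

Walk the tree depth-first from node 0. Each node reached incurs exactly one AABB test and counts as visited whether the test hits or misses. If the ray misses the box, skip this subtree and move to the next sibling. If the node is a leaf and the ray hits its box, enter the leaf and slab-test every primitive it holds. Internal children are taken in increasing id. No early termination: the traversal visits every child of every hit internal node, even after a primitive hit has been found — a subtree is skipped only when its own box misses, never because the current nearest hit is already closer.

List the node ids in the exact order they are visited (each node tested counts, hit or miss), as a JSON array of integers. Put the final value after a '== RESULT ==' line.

Walk:
N0 x:[63/2,49] y:[95/3,131/3] z:[19,39] -> hit [95/3,39], descend [2, 8, 10, 11]
  N2 x:[35,49] y:[112/3,127/3] z:[67/2,39] -> hit [112/3,39], descend [4, 7]
    N4 x:[35,39] y:[112/3,127/3] z:[38,39] -> hit [38,39] leaf, test {P11@t=38, P16(miss)}
    N7 x:[91/2,49] y:[112/3,122/3] z:[67/2,36] -> miss, prune
  N8 x:[63/2,41] y:[95/3,109/3] z:[19,57/2] -> miss, prune
  N10 x:[40,97/2] y:[32,107/3] z:[63/2,35] -> miss, prune
  N11 x:[65/2,45] y:[109/3,131/3] z:[39/2,59/2] -> miss, prune

Summary -> nodes [0, 2, 4, 7, 8, 10, 11]; box-tests=7; leaf-entries=1; first=P11

== RESULT ==
[0, 2, 4, 7, 8, 10, 11]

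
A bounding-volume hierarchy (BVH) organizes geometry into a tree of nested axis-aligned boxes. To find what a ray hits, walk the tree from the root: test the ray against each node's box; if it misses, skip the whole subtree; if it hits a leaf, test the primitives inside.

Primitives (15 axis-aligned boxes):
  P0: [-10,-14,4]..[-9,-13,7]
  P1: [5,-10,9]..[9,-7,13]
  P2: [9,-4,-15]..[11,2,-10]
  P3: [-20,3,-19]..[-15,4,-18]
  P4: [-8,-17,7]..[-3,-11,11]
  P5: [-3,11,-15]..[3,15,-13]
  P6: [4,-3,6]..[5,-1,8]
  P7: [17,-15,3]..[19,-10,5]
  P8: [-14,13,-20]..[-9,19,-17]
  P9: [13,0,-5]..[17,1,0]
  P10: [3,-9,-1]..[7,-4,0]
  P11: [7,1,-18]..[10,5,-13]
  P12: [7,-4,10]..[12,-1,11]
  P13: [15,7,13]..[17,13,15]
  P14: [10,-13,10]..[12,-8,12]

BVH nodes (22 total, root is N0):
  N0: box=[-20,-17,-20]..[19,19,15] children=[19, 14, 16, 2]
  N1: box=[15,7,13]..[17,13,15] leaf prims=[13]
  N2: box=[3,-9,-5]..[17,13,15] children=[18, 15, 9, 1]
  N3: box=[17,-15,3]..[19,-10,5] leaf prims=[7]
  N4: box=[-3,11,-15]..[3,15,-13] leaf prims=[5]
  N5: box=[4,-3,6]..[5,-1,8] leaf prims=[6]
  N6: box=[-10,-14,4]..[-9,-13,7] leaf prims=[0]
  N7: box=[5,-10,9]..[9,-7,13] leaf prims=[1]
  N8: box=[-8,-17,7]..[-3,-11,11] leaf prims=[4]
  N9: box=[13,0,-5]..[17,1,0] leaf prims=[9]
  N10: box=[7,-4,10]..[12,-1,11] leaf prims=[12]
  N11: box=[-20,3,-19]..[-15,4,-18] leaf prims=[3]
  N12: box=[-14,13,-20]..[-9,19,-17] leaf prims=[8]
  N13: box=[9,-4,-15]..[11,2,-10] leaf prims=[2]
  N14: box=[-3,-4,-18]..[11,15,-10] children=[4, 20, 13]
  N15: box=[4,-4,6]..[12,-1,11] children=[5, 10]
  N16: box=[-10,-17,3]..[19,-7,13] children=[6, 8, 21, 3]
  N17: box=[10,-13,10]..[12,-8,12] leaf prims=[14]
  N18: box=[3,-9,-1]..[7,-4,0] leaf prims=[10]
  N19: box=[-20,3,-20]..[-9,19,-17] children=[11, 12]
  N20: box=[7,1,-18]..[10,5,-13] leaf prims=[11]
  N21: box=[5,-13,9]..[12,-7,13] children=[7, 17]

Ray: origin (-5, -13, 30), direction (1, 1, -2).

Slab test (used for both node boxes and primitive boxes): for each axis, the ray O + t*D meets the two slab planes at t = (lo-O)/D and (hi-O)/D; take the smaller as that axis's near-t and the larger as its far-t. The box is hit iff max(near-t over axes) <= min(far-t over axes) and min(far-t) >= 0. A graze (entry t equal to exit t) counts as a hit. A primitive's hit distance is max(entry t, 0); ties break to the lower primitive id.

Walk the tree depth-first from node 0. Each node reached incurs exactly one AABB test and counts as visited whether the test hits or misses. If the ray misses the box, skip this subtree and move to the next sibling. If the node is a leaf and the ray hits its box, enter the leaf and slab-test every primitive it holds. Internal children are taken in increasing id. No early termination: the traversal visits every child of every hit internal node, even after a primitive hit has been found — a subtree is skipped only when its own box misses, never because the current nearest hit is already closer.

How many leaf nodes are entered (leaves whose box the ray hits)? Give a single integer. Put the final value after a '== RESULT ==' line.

Trace the traversal:
N0 x:[-15,24] y:[-4,32] z:[15/2,25] -> hit [15/2,24], descend [2, 14, 16, 19]
  N2 x:[8,22] y:[4,26] z:[15/2,35/2] -> hit [8,35/2], descend [1, 9, 15, 18]
    N1 x:[20,22] y:[20,26] z:[15/2,17/2] -> miss, prune
    N9 x:[18,22] y:[13,14] z:[15,35/2] -> miss, prune
    N15 x:[9,17] y:[9,12] z:[19/2,12] -> hit [19/2,12], descend [5, 10]
      N5 x:[9,10] y:[10,12] z:[11,12] -> miss, prune
      N10 x:[12,17] y:[9,12] z:[19/2,10] -> miss, prune
    N18 x:[8,12] y:[4,9] z:[15,31/2] -> miss, prune
  N14 x:[2,16] y:[9,28] z:[20,24] -> miss, prune
  N16 x:[-5,24] y:[-4,6] z:[17/2,27/2] -> miss, prune
  N19 x:[-15,-4] y:[16,32] z:[47/2,25] -> miss, prune

Summary -> nodes [0, 2, 1, 9, 15, 5, 10, 18, 14, 16, 19]; box-tests=11; leaf-entries=0; first=miss

== RESULT ==
0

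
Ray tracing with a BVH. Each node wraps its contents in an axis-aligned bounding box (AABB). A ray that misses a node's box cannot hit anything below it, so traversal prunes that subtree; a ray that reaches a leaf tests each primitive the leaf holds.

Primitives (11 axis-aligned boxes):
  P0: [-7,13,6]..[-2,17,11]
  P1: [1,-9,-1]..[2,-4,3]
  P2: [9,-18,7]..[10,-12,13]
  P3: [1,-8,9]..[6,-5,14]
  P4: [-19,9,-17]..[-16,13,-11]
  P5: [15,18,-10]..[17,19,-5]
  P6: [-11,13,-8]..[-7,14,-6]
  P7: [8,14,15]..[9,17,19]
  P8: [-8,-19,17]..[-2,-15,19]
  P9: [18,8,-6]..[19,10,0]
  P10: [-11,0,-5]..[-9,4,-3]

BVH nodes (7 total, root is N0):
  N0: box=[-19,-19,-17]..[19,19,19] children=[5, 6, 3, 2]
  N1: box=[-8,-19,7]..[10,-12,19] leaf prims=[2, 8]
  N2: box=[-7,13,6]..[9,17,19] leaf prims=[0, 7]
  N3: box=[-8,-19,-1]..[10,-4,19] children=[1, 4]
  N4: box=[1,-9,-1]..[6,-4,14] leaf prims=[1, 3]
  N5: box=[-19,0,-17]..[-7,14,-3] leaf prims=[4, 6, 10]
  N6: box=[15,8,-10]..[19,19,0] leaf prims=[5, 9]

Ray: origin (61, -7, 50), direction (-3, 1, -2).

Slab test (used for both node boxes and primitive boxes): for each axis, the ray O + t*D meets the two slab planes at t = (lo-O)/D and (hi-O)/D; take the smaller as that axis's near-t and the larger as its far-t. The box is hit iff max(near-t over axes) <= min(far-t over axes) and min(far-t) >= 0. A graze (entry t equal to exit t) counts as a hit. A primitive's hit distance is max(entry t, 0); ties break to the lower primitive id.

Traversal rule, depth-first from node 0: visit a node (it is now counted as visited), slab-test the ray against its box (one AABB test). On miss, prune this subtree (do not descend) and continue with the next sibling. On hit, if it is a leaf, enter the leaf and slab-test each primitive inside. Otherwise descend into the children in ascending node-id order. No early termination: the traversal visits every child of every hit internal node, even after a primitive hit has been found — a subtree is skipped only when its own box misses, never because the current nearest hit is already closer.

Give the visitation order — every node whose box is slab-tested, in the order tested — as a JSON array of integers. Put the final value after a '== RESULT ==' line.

Traverse from the root:
N0 x:[14,80/3] y:[-12,26] z:[31/2,67/2] -> hit [31/2,26], descend [2, 3, 5, 6]
  N2 x:[52/3,68/3] y:[20,24] z:[31/2,22] -> hit [20,22] leaf, test {P0@t=21, P7(miss)}
  N3 x:[17,23] y:[-12,3] z:[31/2,51/2] -> miss, prune
  N5 x:[68/3,80/3] y:[7,21] z:[53/2,67/2] -> miss, prune
  N6 x:[14,46/3] y:[15,26] z:[25,30] -> miss, prune

order=[0, 2, 3, 5, 6]  |boxes|=5  |leaves|=1  hit=P0

== RESULT ==
[0, 2, 3, 5, 6]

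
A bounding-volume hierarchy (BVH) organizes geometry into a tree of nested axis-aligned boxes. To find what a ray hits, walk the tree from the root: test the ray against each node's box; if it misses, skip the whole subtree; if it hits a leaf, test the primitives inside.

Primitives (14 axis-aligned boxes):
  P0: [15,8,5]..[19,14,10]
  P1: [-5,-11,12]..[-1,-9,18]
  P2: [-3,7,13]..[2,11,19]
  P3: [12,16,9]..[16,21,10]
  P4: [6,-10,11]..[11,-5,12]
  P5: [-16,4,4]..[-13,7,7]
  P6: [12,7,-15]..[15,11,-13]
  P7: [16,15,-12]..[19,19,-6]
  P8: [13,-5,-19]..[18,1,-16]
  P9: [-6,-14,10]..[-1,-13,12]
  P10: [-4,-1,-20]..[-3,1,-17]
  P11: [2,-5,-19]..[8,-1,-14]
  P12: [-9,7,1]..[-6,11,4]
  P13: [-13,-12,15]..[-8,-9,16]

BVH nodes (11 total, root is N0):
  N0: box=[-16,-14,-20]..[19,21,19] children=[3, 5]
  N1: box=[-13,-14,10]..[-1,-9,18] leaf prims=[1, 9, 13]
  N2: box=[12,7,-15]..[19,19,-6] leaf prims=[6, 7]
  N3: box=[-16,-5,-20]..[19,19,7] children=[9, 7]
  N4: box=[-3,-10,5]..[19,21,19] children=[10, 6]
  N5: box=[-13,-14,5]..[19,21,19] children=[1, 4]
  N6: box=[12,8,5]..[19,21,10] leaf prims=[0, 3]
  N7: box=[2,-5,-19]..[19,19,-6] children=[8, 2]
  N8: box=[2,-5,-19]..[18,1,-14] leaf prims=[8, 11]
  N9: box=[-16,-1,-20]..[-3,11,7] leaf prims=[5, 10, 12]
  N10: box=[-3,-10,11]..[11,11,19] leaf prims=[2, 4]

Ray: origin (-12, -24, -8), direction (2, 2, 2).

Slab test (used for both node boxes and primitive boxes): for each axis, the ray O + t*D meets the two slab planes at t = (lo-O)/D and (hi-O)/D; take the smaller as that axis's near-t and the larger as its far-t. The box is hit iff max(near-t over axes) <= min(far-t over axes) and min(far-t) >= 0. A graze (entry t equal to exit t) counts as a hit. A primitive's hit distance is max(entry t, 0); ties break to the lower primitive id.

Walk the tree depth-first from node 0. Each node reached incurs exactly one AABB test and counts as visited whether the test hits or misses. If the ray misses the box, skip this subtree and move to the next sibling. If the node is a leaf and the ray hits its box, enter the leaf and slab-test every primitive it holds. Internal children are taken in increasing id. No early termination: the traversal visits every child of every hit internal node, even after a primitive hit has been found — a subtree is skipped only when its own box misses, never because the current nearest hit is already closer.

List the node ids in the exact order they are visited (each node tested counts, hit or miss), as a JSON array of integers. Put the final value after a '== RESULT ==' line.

Traverse from the root:
N0 x:[-2,31/2] y:[5,45/2] z:[-6,27/2] -> hit [5,27/2], descend [3, 5]
  N3 x:[-2,31/2] y:[19/2,43/2] z:[-6,15/2] -> miss, prune
  N5 x:[-1/2,31/2] y:[5,45/2] z:[13/2,27/2] -> hit [13/2,27/2], descend [1, 4]
    N1 x:[-1/2,11/2] y:[5,15/2] z:[9,13] -> miss, prune
    N4 x:[9/2,31/2] y:[7,45/2] z:[13/2,27/2] -> hit [7,27/2], descend [6, 10]
      N6 x:[12,31/2] y:[16,45/2] z:[13/2,9] -> miss, prune
      N10 x:[9/2,23/2] y:[7,35/2] z:[19/2,27/2] -> hit [19/2,23/2] leaf, test {P2(miss), P4@t=19/2}

order=[0, 3, 5, 1, 4, 6, 10]  |boxes|=7  |leaves|=1  hit=P4

== RESULT ==
[0, 3, 5, 1, 4, 6, 10]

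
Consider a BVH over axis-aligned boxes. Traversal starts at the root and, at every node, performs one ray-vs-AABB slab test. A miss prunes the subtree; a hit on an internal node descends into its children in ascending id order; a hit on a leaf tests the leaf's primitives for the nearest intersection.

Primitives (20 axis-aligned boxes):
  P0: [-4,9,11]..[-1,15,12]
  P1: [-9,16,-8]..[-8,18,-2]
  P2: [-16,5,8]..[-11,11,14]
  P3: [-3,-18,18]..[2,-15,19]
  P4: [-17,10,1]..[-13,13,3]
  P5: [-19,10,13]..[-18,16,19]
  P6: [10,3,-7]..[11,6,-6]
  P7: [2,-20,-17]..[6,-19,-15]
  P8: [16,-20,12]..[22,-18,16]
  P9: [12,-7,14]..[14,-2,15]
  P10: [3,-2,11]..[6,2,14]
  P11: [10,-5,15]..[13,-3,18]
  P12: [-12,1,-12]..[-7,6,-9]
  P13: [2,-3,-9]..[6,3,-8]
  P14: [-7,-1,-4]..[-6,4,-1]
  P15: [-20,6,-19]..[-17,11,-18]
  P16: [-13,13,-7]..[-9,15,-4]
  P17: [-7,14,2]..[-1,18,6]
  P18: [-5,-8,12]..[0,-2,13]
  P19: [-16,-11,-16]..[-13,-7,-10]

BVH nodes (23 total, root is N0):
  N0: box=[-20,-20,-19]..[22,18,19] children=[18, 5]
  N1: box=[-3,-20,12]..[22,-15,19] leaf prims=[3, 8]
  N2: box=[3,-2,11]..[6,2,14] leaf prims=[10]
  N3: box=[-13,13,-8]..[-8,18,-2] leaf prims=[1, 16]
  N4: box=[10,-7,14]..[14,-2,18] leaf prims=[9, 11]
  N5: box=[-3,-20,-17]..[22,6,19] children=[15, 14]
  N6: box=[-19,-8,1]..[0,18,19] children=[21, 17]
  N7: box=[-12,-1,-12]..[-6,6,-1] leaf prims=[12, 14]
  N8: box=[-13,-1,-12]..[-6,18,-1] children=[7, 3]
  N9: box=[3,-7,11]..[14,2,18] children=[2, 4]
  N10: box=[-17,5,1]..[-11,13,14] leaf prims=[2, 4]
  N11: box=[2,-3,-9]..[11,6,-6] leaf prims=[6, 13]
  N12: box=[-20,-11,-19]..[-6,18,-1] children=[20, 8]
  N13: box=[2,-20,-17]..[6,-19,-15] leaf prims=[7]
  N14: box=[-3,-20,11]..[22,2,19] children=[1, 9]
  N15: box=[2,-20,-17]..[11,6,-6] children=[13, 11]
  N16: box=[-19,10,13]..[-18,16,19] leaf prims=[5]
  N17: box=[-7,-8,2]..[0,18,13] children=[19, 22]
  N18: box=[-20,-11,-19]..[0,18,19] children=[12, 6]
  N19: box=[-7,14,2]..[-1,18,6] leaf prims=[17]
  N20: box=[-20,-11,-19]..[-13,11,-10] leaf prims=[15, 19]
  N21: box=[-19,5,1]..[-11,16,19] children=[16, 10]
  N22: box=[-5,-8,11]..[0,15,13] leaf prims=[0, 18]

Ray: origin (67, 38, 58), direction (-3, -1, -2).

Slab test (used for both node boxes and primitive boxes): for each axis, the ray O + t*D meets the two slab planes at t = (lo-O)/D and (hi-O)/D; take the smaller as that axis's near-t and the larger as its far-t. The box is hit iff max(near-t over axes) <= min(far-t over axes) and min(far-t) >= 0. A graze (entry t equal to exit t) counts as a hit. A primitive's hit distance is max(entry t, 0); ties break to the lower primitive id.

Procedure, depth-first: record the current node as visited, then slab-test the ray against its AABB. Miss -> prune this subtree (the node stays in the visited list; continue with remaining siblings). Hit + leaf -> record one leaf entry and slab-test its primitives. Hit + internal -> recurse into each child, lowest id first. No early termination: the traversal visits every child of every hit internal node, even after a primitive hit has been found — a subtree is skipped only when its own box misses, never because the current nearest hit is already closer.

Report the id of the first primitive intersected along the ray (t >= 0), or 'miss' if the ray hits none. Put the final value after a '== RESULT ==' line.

Walk:
N0 x:[15,29] y:[20,58] z:[39/2,77/2] -> hit [20,29], descend [5, 18]
  N5 x:[15,70/3] y:[32,58] z:[39/2,75/2] -> miss, prune
  N18 x:[67/3,29] y:[20,49] z:[39/2,77/2] -> hit [67/3,29], descend [6, 12]
    N6 x:[67/3,86/3] y:[20,46] z:[39/2,57/2] -> hit [67/3,57/2], descend [17, 21]
      N17 x:[67/3,74/3] y:[20,46] z:[45/2,28] -> hit [45/2,74/3], descend [19, 22]
        N19 x:[68/3,74/3] y:[20,24] z:[26,28] -> miss, prune
        N22 x:[67/3,24] y:[23,46] z:[45/2,47/2] -> hit [23,47/2] leaf, test {P0@t=23, P18(miss)}
      N21 x:[26,86/3] y:[22,33] z:[39/2,57/2] -> hit [26,57/2], descend [10, 16]
        N10 x:[26,28] y:[25,33] z:[22,57/2] -> hit [26,28] leaf, test {P2(miss), P4@t=55/2}
        N16 x:[85/3,86/3] y:[22,28] z:[39/2,45/2] -> miss, prune
    N12 x:[73/3,29] y:[20,49] z:[59/2,77/2] -> miss, prune

Visited [0, 5, 18, 6, 17, 19, 22, 21, 10, 16, 12]. Tests: 11 box, 2 leaf. Nearest: P0.

== RESULT ==
0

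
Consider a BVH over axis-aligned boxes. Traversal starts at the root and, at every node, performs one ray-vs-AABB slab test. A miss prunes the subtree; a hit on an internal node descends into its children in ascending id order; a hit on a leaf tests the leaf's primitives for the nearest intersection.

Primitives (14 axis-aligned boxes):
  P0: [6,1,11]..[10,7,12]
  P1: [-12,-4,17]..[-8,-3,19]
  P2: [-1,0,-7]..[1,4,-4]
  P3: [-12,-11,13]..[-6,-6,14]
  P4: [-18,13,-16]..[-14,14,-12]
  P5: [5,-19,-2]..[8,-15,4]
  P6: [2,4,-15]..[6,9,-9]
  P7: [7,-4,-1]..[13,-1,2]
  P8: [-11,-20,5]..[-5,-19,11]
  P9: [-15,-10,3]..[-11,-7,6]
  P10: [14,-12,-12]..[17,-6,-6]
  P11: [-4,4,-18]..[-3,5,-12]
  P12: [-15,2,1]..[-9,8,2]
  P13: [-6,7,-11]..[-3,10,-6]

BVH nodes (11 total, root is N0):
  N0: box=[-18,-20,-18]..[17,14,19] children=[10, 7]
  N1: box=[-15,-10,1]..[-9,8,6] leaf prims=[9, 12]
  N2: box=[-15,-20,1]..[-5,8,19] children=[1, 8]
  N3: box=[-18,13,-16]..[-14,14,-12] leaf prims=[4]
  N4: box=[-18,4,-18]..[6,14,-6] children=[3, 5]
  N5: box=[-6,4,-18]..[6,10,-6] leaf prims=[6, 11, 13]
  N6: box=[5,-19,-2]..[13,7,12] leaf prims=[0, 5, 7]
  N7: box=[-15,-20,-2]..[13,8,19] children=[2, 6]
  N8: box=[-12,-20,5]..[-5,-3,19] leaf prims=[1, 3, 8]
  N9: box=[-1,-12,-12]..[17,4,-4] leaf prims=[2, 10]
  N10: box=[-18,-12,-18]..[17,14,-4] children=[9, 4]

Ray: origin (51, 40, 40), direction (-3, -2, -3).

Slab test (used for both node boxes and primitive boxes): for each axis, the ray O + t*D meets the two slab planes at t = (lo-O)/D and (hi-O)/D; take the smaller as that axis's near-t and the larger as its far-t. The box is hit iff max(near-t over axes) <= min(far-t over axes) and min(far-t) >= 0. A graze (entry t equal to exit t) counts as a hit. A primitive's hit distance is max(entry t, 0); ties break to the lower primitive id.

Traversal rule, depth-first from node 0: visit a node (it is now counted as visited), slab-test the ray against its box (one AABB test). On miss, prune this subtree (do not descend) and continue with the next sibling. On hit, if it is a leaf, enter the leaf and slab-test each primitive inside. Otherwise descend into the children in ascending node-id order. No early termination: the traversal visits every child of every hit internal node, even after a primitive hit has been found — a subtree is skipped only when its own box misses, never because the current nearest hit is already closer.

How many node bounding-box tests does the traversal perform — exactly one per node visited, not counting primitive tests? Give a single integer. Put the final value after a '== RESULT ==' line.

Traverse from the root:
N0 x:[34/3,23] y:[13,30] z:[7,58/3] -> hit [13,58/3], descend [7, 10]
  N7 x:[38/3,22] y:[16,30] z:[7,14] -> miss, prune
  N10 x:[34/3,23] y:[13,26] z:[44/3,58/3] -> hit [44/3,58/3], descend [4, 9]
    N4 x:[15,23] y:[13,18] z:[46/3,58/3] -> hit [46/3,18], descend [3, 5]
      N3 x:[65/3,23] y:[13,27/2] z:[52/3,56/3] -> miss, prune
      N5 x:[15,19] y:[15,18] z:[46/3,58/3] -> hit [46/3,18] leaf, test {P6@t=49/3, P11@t=18, P13(miss)}
    N9 x:[34/3,52/3] y:[18,26] z:[44/3,52/3] -> miss, prune

Summary -> nodes [0, 7, 10, 4, 3, 5, 9]; box-tests=7; leaf-entries=1; first=P6

== RESULT ==
7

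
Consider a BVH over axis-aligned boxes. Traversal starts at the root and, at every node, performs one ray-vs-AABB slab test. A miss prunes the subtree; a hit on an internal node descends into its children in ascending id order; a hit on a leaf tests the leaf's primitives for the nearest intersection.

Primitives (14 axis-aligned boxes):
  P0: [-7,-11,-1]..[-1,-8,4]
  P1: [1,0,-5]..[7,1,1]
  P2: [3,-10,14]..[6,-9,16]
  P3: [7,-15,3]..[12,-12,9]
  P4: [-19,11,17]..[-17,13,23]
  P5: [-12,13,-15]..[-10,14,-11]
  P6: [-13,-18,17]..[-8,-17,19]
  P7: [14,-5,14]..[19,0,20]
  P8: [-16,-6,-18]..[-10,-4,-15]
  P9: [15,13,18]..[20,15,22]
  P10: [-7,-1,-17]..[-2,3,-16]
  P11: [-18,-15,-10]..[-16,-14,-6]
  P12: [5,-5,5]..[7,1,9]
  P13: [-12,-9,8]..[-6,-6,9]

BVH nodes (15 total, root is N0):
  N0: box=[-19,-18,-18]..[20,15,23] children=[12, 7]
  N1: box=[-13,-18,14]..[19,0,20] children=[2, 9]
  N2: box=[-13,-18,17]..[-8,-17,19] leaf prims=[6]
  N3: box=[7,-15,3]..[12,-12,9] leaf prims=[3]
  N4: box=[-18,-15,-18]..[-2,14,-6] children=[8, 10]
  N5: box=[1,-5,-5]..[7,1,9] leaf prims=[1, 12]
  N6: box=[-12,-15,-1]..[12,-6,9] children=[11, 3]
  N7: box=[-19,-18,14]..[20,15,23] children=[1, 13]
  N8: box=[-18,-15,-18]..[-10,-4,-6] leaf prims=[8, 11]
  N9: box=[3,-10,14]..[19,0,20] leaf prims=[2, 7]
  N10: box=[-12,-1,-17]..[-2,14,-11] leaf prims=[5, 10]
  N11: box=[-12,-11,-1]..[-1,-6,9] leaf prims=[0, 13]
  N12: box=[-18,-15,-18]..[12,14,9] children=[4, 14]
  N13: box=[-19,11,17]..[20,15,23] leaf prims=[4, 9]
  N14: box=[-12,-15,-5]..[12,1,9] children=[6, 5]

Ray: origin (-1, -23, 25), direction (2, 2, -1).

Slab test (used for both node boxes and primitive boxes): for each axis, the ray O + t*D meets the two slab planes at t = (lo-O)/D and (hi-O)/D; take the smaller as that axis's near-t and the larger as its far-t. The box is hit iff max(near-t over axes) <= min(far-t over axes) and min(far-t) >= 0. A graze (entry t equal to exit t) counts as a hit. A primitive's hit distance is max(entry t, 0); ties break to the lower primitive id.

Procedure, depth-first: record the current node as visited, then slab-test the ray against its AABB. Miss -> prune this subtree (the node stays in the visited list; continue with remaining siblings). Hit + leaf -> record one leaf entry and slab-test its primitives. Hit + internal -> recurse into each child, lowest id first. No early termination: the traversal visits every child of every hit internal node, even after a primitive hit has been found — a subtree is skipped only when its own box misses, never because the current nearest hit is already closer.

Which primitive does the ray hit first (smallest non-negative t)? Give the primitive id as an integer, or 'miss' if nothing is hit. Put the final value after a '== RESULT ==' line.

Walk:
N0 x:[-9,21/2] y:[5/2,19] z:[2,43] -> hit [5/2,21/2], descend [7, 12]
  N7 x:[-9,21/2] y:[5/2,19] z:[2,11] -> hit [5/2,21/2], descend [1, 13]
    N1 x:[-6,10] y:[5/2,23/2] z:[5,11] -> hit [5,10], descend [2, 9]
      N2 x:[-6,-7/2] y:[5/2,3] z:[6,8] -> miss, prune
      N9 x:[2,10] y:[13/2,23/2] z:[5,11] -> hit [13/2,10] leaf, test {P2(miss), P7@t=9}
    N13 x:[-9,21/2] y:[17,19] z:[2,8] -> miss, prune
  N12 x:[-17/2,13/2] y:[4,37/2] z:[16,43] -> miss, prune

order=[0, 7, 1, 2, 9, 13, 12]  |boxes|=7  |leaves|=1  hit=P7

== RESULT ==
7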